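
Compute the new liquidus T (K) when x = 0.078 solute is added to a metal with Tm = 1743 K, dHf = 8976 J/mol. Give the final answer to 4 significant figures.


dT = R*Tm^2*x / dHf
dT = 8.314 * 1743^2 * 0.078 / 8976
dT = 219.491 K
T_new = 1743 - 219.491 = 1524 K


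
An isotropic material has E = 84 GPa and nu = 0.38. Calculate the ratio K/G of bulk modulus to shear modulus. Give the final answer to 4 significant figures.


G = E / (2*(1+nu))
G = 84 / (2*(1+0.38)) = 30.4348 GPa
K = E / (3*(1-2*nu))
K = 84 / (3*(1-2*0.38)) = 116.667 GPa
K/G = 116.667 / 30.4348 = 3.833


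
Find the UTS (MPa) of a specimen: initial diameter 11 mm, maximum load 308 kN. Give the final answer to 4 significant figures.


A0 = pi*(d/2)^2 = pi*(11/2)^2 = 95.0332 mm^2
UTS = F_max / A0 = 308*1000 / 95.0332
UTS = 3241 MPa


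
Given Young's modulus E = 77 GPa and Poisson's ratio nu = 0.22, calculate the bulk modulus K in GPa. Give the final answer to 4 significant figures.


K = E / (3*(1-2*nu))
K = 77 / (3*(1-2*0.22))
K = 45.83 GPa


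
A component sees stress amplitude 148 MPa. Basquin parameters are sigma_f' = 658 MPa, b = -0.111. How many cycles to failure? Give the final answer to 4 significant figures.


sigma_a = sigma_f' * (2*Nf)^b
2*Nf = (sigma_a / sigma_f')^(1/b)
2*Nf = (148 / 658)^(1/-0.111)
2*Nf = 687884
Nf = 343900 cycles


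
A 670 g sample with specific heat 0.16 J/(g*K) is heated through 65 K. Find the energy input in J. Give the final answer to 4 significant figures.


Q = m * cp * dT
Q = 670 * 0.16 * 65
Q = 6968 J


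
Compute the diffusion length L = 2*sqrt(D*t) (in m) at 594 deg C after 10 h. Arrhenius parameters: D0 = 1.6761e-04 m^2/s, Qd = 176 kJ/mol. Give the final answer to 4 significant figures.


Step 1: D = D0 * exp(-Qd/(R*T))
T = 867.15 K
D = 1.6761e-04 * exp(-176e3 / (8.314 * 867.15)) = 4.18967e-15 m^2/s
Step 2: L = 2*sqrt(D*t)
t = 10 h = 36000 s
L = 2*sqrt(4.18967e-15 * 36000) = 2.456e-05 m


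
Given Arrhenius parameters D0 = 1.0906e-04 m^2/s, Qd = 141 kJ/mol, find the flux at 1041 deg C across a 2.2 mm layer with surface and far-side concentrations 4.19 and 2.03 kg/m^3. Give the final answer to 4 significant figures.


Step 1: D = D0 * exp(-Qd/(R*T))
T = 1041 + 273.15 = 1314.15 K
D = 1.0906e-04 * exp(-141e3 / (8.314 * 1314.15)) = 2.71029e-10 m^2/s
Step 2: J = D * (C1 - C2) / dx
J = 2.71029e-10 * (4.19 - 2.03) / 2.2e-03
J = 2.661e-07 kg/(m^2*s)


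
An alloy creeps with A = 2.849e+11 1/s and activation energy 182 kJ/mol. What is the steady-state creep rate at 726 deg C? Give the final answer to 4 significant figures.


rate = A * exp(-Q / (R*T))
T = 726 + 273.15 = 999.15 K
rate = 2.849e+11 * exp(-182e3 / (8.314 * 999.15))
rate = 87.01 1/s


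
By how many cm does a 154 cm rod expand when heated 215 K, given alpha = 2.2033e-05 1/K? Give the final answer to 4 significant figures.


dL = L0 * alpha * dT
dL = 154 * 2.2033e-05 * 215
dL = 0.7295 cm


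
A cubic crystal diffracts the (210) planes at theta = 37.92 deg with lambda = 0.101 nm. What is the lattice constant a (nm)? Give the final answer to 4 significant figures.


d = lambda / (2*sin(theta))
d = 0.101 / (2*sin(37.92 deg))
d = 0.0821725 nm
a = d * sqrt(h^2+k^2+l^2) = 0.0821725 * sqrt(5)
a = 0.1837 nm


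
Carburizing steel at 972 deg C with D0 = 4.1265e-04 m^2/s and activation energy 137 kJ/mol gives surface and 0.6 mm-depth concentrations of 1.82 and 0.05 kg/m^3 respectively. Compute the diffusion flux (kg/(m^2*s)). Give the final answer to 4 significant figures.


Step 1: D = D0 * exp(-Qd/(R*T))
T = 972 + 273.15 = 1245.15 K
D = 4.1265e-04 * exp(-137e3 / (8.314 * 1245.15)) = 7.38174e-10 m^2/s
Step 2: J = D * (C1 - C2) / dx
J = 7.38174e-10 * (1.82 - 0.05) / 6e-04
J = 2.178e-06 kg/(m^2*s)


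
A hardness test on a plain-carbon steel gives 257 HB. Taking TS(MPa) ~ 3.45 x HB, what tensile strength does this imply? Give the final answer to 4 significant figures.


TS (MPa) = 3.45 * HB
TS = 3.45 * 257
TS = 886.7 MPa


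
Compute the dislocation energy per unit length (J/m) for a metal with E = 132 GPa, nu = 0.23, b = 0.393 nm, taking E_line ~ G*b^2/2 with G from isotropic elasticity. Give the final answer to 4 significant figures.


Step 1: G = E / (2*(1+nu))
G = 132 / (2*(1+0.23)) = 53.6585 GPa = 5.36585e+10 Pa
Step 2: E_line = G*b^2/2
b = 0.393 nm = 3.93e-10 m
E_line = 0.5 * 5.36585e+10 * (3.93e-10)^2 = 4.144e-09 J/m


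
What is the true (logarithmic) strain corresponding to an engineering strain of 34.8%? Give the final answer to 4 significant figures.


epsilon_true = ln(1 + epsilon_eng)
epsilon_true = ln(1 + 0.348)
epsilon_true = 0.2986


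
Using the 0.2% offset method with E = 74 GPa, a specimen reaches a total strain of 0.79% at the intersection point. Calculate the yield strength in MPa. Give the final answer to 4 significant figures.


Offset strain = 0.002
Elastic strain at yield = total_strain - offset = 7.9e-03 - 0.002 = 5.9e-03
sigma_y = E * elastic_strain = 74000 * 5.9e-03
sigma_y = 436.6 MPa


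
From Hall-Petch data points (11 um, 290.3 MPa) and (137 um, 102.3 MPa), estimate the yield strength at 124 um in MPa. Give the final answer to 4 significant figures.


sigma_y = sigma0 + k / sqrt(d)
1/sqrt(d1) = 1/sqrt(1.1e-05) = 301.511;  1/sqrt(d2) = 85.4358
k = (sigma1 - sigma2) / (1/sqrt(d1) - 1/sqrt(d2)) = (290.3 - 102.3) / (301.511 - 85.4358) = 0.870066 MPa*m^0.5
sigma0 = sigma1 - k/sqrt(d1) = 290.3 - 0.870066*301.511 = 27.9653 MPa
sigma_y(d3) = 27.9653 + 0.870066 / sqrt(1.24e-04) = 106.1 MPa


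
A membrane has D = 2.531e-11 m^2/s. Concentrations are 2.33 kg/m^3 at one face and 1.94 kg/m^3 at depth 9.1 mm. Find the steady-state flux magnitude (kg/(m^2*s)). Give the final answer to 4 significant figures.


J = -D * (dC/dx) = D * (C1 - C2) / dx
J = 2.531e-11 * (2.33 - 1.94) / 9.1e-03
J = 1.085e-09 kg/(m^2*s)


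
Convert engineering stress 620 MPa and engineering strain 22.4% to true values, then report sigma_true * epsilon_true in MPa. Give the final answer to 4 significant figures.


sigma_true = sigma_eng * (1 + epsilon_eng)
sigma_true = 620 * (1 + 0.224) = 758.88 MPa
epsilon_true = ln(1 + epsilon_eng)
epsilon_true = ln(1 + 0.224) = 0.202124
sigma_true * epsilon_true = 758.88 * 0.202124 = 153.4 MPa


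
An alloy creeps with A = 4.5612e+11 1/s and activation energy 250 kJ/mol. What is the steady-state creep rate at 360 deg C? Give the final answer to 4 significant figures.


rate = A * exp(-Q / (R*T))
T = 360 + 273.15 = 633.15 K
rate = 4.5612e+11 * exp(-250e3 / (8.314 * 633.15))
rate = 1.08e-09 1/s


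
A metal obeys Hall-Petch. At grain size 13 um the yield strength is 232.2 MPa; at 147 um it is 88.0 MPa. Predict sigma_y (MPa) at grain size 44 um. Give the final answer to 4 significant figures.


sigma_y = sigma0 + k / sqrt(d)
1/sqrt(d1) = 1/sqrt(1.3e-05) = 277.35;  1/sqrt(d2) = 82.4786
k = (sigma1 - sigma2) / (1/sqrt(d1) - 1/sqrt(d2)) = (232.2 - 88.0) / (277.35 - 82.4786) = 0.739975 MPa*m^0.5
sigma0 = sigma1 - k/sqrt(d1) = 232.2 - 0.739975*277.35 = 26.9679 MPa
sigma_y(d3) = 26.9679 + 0.739975 / sqrt(4.4e-05) = 138.5 MPa


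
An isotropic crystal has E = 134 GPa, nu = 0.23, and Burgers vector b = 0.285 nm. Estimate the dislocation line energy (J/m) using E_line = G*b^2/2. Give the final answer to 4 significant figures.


Step 1: G = E / (2*(1+nu))
G = 134 / (2*(1+0.23)) = 54.4715 GPa = 5.44715e+10 Pa
Step 2: E_line = G*b^2/2
b = 0.285 nm = 2.85e-10 m
E_line = 0.5 * 5.44715e+10 * (2.85e-10)^2 = 2.212e-09 J/m


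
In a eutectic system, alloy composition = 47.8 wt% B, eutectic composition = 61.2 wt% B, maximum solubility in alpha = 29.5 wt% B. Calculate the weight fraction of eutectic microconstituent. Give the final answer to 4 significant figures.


f_primary = (C_e - C0) / (C_e - C_alpha_max)
f_primary = (61.2 - 47.8) / (61.2 - 29.5)
f_primary = 0.422713
f_eutectic = 1 - 0.422713 = 0.5773


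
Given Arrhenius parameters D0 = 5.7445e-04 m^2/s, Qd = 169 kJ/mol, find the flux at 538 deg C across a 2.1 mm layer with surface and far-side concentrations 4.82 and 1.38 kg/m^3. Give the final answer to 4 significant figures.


Step 1: D = D0 * exp(-Qd/(R*T))
T = 538 + 273.15 = 811.15 K
D = 5.7445e-04 * exp(-169e3 / (8.314 * 811.15)) = 7.51574e-15 m^2/s
Step 2: J = D * (C1 - C2) / dx
J = 7.51574e-15 * (4.82 - 1.38) / 2.1e-03
J = 1.231e-11 kg/(m^2*s)


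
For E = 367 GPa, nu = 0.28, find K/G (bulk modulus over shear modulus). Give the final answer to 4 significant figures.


G = E / (2*(1+nu))
G = 367 / (2*(1+0.28)) = 143.359 GPa
K = E / (3*(1-2*nu))
K = 367 / (3*(1-2*0.28)) = 278.03 GPa
K/G = 278.03 / 143.359 = 1.939


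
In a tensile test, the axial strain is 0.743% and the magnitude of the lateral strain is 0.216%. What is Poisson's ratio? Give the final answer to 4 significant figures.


nu = -epsilon_lat / epsilon_axial
Lateral strain is contraction (negative), so using magnitudes:
nu = 0.216 / 0.743
nu = 0.2907


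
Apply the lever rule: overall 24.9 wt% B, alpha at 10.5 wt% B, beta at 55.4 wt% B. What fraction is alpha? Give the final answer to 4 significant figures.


f_alpha = (C_beta - C0) / (C_beta - C_alpha)
f_alpha = (55.4 - 24.9) / (55.4 - 10.5)
f_alpha = 0.6793


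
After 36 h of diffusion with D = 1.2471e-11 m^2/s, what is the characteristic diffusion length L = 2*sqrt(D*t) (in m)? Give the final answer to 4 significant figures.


t = 36 hr = 129600 s
Diffusion length = 2*sqrt(D*t)
= 2*sqrt(1.2471e-11 * 129600)
= 2.543e-03 m


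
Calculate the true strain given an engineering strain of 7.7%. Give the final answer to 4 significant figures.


epsilon_true = ln(1 + epsilon_eng)
epsilon_true = ln(1 + 0.077)
epsilon_true = 0.07418


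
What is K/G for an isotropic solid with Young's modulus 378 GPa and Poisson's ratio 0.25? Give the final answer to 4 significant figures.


G = E / (2*(1+nu))
G = 378 / (2*(1+0.25)) = 151.2 GPa
K = E / (3*(1-2*nu))
K = 378 / (3*(1-2*0.25)) = 252 GPa
K/G = 252 / 151.2 = 1.667


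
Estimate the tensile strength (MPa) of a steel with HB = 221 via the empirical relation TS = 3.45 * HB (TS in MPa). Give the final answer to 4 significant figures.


TS (MPa) = 3.45 * HB
TS = 3.45 * 221
TS = 762.5 MPa


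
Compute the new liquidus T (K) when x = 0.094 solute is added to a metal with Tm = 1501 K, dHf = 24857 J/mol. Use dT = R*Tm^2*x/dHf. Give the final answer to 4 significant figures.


dT = R*Tm^2*x / dHf
dT = 8.314 * 1501^2 * 0.094 / 24857
dT = 70.8354 K
T_new = 1501 - 70.8354 = 1430 K


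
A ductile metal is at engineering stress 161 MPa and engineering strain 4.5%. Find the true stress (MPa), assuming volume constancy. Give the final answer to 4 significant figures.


sigma_true = sigma_eng * (1 + epsilon_eng)
sigma_true = 161 * (1 + 0.045)
sigma_true = 168.2 MPa


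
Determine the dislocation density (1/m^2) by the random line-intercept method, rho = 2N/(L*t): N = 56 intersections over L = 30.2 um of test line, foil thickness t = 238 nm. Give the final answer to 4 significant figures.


rho = 2N / (L * t)
L = 30.2 um = 3.02e-05 m, t = 238 nm = 2.38e-07 m
rho = 2 * 56 / (3.02e-05 * 2.38e-07)
rho = 1.558e+13 1/m^2


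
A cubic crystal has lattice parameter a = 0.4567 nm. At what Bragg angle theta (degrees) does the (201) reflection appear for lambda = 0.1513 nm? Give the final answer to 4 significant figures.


d = a / sqrt(h^2+k^2+l^2)
d = 0.4567 / sqrt(5) = 0.204242 nm
lambda = 2*d*sin(theta)  =>  sin(theta) = lambda / (2*d)
sin(theta) = 0.1513 / (2 * 0.204242) = 0.370393
theta = 21.74 deg


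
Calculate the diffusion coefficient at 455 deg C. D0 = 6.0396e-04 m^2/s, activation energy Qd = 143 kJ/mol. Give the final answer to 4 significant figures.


D = D0 * exp(-Qd / (R*T))
T = 728.15 K
D = 6.0396e-04 * exp(-143e3 / (8.314 * 728.15))
D = 3.329e-14 m^2/s


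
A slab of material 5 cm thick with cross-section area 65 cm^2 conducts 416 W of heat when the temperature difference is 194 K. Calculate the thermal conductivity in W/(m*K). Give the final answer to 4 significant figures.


k = Q*L / (A*dT)
L = 0.05 m, A = 6.5e-03 m^2
k = 416 * 0.05 / (6.5e-03 * 194)
k = 16.49 W/(m*K)


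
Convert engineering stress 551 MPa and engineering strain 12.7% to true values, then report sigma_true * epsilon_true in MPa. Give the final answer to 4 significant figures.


sigma_true = sigma_eng * (1 + epsilon_eng)
sigma_true = 551 * (1 + 0.127) = 620.977 MPa
epsilon_true = ln(1 + epsilon_eng)
epsilon_true = ln(1 + 0.127) = 0.119559
sigma_true * epsilon_true = 620.977 * 0.119559 = 74.24 MPa


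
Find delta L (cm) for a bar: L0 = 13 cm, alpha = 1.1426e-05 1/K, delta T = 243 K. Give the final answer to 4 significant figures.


dL = L0 * alpha * dT
dL = 13 * 1.1426e-05 * 243
dL = 0.03609 cm


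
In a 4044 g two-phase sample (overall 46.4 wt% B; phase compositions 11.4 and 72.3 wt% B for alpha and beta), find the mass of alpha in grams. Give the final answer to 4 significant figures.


f_alpha = (C_beta - C0) / (C_beta - C_alpha)
f_alpha = (72.3 - 46.4) / (72.3 - 11.4) = 0.425287
m_alpha = f_alpha * m_total = 0.425287 * 4044 = 1720 g


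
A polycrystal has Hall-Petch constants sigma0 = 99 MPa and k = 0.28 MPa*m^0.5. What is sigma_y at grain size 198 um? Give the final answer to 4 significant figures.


sigma_y = sigma0 + k / sqrt(d)
d = 198 um = 1.98e-04 m
sigma_y = 99 + 0.28 / sqrt(1.98e-04)
sigma_y = 118.9 MPa


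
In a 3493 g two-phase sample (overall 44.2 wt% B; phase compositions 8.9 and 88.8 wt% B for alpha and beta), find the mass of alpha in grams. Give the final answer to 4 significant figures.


f_alpha = (C_beta - C0) / (C_beta - C_alpha)
f_alpha = (88.8 - 44.2) / (88.8 - 8.9) = 0.558198
m_alpha = f_alpha * m_total = 0.558198 * 3493 = 1950 g


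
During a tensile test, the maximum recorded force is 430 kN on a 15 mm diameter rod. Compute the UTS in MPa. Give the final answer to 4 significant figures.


A0 = pi*(d/2)^2 = pi*(15/2)^2 = 176.715 mm^2
UTS = F_max / A0 = 430*1000 / 176.715
UTS = 2433 MPa


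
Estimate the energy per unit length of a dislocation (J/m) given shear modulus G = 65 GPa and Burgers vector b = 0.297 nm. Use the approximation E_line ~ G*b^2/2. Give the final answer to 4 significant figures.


E = G*b^2/2
b = 0.297 nm = 2.97e-10 m
G = 65 GPa = 6.5e+10 Pa
E = 0.5 * 6.5e+10 * (2.97e-10)^2
E = 2.867e-09 J/m


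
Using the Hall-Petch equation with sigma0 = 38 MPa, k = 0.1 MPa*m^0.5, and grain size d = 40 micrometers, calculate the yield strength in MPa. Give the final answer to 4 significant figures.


sigma_y = sigma0 + k / sqrt(d)
d = 40 um = 4e-05 m
sigma_y = 38 + 0.1 / sqrt(4e-05)
sigma_y = 53.81 MPa


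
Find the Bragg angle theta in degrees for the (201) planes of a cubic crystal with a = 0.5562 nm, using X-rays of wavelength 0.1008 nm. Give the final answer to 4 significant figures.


d = a / sqrt(h^2+k^2+l^2)
d = 0.5562 / sqrt(5) = 0.24874 nm
lambda = 2*d*sin(theta)  =>  sin(theta) = lambda / (2*d)
sin(theta) = 0.1008 / (2 * 0.24874) = 0.202621
theta = 11.69 deg


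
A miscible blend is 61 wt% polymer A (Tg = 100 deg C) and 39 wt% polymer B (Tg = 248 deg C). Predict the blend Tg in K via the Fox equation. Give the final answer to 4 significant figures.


1/Tg = w1/Tg1 + w2/Tg2 (in Kelvin)
Tg1 = 373.15 K, Tg2 = 521.15 K
1/Tg = 0.61/373.15 + 0.39/521.15
Tg = 419.6 K


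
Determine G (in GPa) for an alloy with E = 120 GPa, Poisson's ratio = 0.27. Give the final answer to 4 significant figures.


G = E / (2*(1+nu))
G = 120 / (2*(1+0.27))
G = 47.24 GPa


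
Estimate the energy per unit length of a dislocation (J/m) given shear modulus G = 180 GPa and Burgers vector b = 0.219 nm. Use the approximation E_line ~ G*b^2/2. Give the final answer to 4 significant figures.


E = G*b^2/2
b = 0.219 nm = 2.19e-10 m
G = 180 GPa = 1.8e+11 Pa
E = 0.5 * 1.8e+11 * (2.19e-10)^2
E = 4.316e-09 J/m


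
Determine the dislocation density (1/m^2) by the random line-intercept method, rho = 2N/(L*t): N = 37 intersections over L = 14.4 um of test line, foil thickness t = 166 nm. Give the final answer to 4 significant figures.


rho = 2N / (L * t)
L = 14.4 um = 1.44e-05 m, t = 166 nm = 1.66e-07 m
rho = 2 * 37 / (1.44e-05 * 1.66e-07)
rho = 3.096e+13 1/m^2


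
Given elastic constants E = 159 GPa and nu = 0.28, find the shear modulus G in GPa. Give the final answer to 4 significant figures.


G = E / (2*(1+nu))
G = 159 / (2*(1+0.28))
G = 62.11 GPa


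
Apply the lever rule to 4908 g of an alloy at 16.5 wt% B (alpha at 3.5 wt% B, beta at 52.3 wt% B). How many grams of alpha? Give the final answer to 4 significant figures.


f_alpha = (C_beta - C0) / (C_beta - C_alpha)
f_alpha = (52.3 - 16.5) / (52.3 - 3.5) = 0.733607
m_alpha = f_alpha * m_total = 0.733607 * 4908 = 3601 g


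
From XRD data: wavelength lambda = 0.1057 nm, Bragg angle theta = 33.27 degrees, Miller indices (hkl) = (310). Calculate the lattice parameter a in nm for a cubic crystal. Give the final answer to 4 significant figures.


d = lambda / (2*sin(theta))
d = 0.1057 / (2*sin(33.27 deg))
d = 0.0963387 nm
a = d * sqrt(h^2+k^2+l^2) = 0.0963387 * sqrt(10)
a = 0.3046 nm


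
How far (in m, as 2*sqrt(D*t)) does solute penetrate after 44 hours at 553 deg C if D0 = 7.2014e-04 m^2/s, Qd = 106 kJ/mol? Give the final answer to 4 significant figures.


Step 1: D = D0 * exp(-Qd/(R*T))
T = 826.15 K
D = 7.2014e-04 * exp(-106e3 / (8.314 * 826.15)) = 1.42941e-10 m^2/s
Step 2: L = 2*sqrt(D*t)
t = 44 h = 158400 s
L = 2*sqrt(1.42941e-10 * 158400) = 9.517e-03 m


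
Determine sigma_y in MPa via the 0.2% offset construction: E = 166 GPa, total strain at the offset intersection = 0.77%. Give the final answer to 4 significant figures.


Offset strain = 0.002
Elastic strain at yield = total_strain - offset = 7.7e-03 - 0.002 = 5.7e-03
sigma_y = E * elastic_strain = 166000 * 5.7e-03
sigma_y = 946.2 MPa


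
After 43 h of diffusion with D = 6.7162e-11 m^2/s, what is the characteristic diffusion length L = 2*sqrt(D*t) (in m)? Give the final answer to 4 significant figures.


t = 43 hr = 154800 s
Diffusion length = 2*sqrt(D*t)
= 2*sqrt(6.7162e-11 * 154800)
= 6.449e-03 m


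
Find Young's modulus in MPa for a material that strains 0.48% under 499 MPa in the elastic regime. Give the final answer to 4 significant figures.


E = sigma / epsilon
epsilon = 0.48% = 4.8e-03
E = 499 / 4.8e-03
E = 104000 MPa


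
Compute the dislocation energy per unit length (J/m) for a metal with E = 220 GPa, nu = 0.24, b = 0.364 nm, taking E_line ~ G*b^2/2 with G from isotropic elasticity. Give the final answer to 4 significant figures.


Step 1: G = E / (2*(1+nu))
G = 220 / (2*(1+0.24)) = 88.7097 GPa = 8.87097e+10 Pa
Step 2: E_line = G*b^2/2
b = 0.364 nm = 3.64e-10 m
E_line = 0.5 * 8.87097e+10 * (3.64e-10)^2 = 5.877e-09 J/m


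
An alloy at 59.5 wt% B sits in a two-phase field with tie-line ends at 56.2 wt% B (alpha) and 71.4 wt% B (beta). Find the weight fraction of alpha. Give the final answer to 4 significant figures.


f_alpha = (C_beta - C0) / (C_beta - C_alpha)
f_alpha = (71.4 - 59.5) / (71.4 - 56.2)
f_alpha = 0.7829


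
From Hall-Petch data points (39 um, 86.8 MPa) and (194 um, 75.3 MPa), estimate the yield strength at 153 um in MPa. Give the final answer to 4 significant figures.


sigma_y = sigma0 + k / sqrt(d)
1/sqrt(d1) = 1/sqrt(3.9e-05) = 160.128;  1/sqrt(d2) = 71.7958
k = (sigma1 - sigma2) / (1/sqrt(d1) - 1/sqrt(d2)) = (86.8 - 75.3) / (160.128 - 71.7958) = 0.13019 MPa*m^0.5
sigma0 = sigma1 - k/sqrt(d1) = 86.8 - 0.13019*160.128 = 65.9529 MPa
sigma_y(d3) = 65.9529 + 0.13019 / sqrt(1.53e-04) = 76.48 MPa


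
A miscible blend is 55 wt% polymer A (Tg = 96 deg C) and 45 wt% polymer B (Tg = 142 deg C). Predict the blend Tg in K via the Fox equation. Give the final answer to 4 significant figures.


1/Tg = w1/Tg1 + w2/Tg2 (in Kelvin)
Tg1 = 369.15 K, Tg2 = 415.15 K
1/Tg = 0.55/369.15 + 0.45/415.15
Tg = 388.5 K


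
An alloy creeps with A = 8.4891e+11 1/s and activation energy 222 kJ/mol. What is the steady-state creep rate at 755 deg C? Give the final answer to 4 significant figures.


rate = A * exp(-Q / (R*T))
T = 755 + 273.15 = 1028.15 K
rate = 8.4891e+11 * exp(-222e3 / (8.314 * 1028.15))
rate = 4.465 1/s


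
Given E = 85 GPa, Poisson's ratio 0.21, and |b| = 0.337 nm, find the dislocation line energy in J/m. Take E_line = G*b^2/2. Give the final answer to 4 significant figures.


Step 1: G = E / (2*(1+nu))
G = 85 / (2*(1+0.21)) = 35.124 GPa = 3.5124e+10 Pa
Step 2: E_line = G*b^2/2
b = 0.337 nm = 3.37e-10 m
E_line = 0.5 * 3.5124e+10 * (3.37e-10)^2 = 1.994e-09 J/m


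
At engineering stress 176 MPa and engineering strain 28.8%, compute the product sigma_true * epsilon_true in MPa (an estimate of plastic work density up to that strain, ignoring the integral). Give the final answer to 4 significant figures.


sigma_true = sigma_eng * (1 + epsilon_eng)
sigma_true = 176 * (1 + 0.288) = 226.688 MPa
epsilon_true = ln(1 + epsilon_eng)
epsilon_true = ln(1 + 0.288) = 0.253091
sigma_true * epsilon_true = 226.688 * 0.253091 = 57.37 MPa


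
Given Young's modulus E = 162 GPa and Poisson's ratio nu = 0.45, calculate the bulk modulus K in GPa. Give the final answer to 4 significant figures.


K = E / (3*(1-2*nu))
K = 162 / (3*(1-2*0.45))
K = 540 GPa


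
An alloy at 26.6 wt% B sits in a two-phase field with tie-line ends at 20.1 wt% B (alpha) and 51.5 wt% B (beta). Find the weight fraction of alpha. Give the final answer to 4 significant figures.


f_alpha = (C_beta - C0) / (C_beta - C_alpha)
f_alpha = (51.5 - 26.6) / (51.5 - 20.1)
f_alpha = 0.793


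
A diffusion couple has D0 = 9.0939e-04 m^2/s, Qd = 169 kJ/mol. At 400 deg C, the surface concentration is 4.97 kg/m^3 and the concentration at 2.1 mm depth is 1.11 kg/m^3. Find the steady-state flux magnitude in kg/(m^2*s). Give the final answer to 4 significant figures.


Step 1: D = D0 * exp(-Qd/(R*T))
T = 400 + 273.15 = 673.15 K
D = 9.0939e-04 * exp(-169e3 / (8.314 * 673.15)) = 6.98761e-17 m^2/s
Step 2: J = D * (C1 - C2) / dx
J = 6.98761e-17 * (4.97 - 1.11) / 2.1e-03
J = 1.284e-13 kg/(m^2*s)


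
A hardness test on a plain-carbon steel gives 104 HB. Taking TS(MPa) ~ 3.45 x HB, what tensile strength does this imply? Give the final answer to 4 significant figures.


TS (MPa) = 3.45 * HB
TS = 3.45 * 104
TS = 358.8 MPa


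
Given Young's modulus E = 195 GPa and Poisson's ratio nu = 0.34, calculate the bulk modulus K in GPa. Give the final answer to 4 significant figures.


K = E / (3*(1-2*nu))
K = 195 / (3*(1-2*0.34))
K = 203.1 GPa


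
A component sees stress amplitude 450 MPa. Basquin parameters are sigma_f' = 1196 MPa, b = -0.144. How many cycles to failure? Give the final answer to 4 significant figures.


sigma_a = sigma_f' * (2*Nf)^b
2*Nf = (sigma_a / sigma_f')^(1/b)
2*Nf = (450 / 1196)^(1/-0.144)
2*Nf = 887.251
Nf = 443.6 cycles


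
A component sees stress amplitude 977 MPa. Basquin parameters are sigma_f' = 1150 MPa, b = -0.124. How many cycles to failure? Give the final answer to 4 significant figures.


sigma_a = sigma_f' * (2*Nf)^b
2*Nf = (sigma_a / sigma_f')^(1/b)
2*Nf = (977 / 1150)^(1/-0.124)
2*Nf = 3.72387
Nf = 1.862 cycles


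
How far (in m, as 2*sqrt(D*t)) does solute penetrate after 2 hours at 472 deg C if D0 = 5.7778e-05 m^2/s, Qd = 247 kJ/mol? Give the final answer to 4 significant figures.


Step 1: D = D0 * exp(-Qd/(R*T))
T = 745.15 K
D = 5.7778e-05 * exp(-247e3 / (8.314 * 745.15)) = 2.79616e-22 m^2/s
Step 2: L = 2*sqrt(D*t)
t = 2 h = 7200 s
L = 2*sqrt(2.79616e-22 * 7200) = 2.838e-09 m


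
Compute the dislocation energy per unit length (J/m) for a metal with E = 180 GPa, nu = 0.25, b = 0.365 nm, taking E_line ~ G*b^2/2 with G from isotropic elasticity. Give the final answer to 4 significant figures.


Step 1: G = E / (2*(1+nu))
G = 180 / (2*(1+0.25)) = 72 GPa = 7.2e+10 Pa
Step 2: E_line = G*b^2/2
b = 0.365 nm = 3.65e-10 m
E_line = 0.5 * 7.2e+10 * (3.65e-10)^2 = 4.796e-09 J/m


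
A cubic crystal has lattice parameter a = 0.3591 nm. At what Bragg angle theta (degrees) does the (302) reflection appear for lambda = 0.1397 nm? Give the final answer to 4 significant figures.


d = a / sqrt(h^2+k^2+l^2)
d = 0.3591 / sqrt(13) = 0.0995964 nm
lambda = 2*d*sin(theta)  =>  sin(theta) = lambda / (2*d)
sin(theta) = 0.1397 / (2 * 0.0995964) = 0.70133
theta = 44.53 deg


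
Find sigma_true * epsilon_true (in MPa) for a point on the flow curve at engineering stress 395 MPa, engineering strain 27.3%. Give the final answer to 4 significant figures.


sigma_true = sigma_eng * (1 + epsilon_eng)
sigma_true = 395 * (1 + 0.273) = 502.835 MPa
epsilon_true = ln(1 + epsilon_eng)
epsilon_true = ln(1 + 0.273) = 0.241376
sigma_true * epsilon_true = 502.835 * 0.241376 = 121.4 MPa


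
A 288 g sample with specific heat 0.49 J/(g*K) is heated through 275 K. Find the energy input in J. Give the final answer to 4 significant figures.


Q = m * cp * dT
Q = 288 * 0.49 * 275
Q = 38810 J


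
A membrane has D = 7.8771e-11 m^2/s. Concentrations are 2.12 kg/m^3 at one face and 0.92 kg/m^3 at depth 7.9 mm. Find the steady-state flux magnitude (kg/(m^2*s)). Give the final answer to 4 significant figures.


J = -D * (dC/dx) = D * (C1 - C2) / dx
J = 7.8771e-11 * (2.12 - 0.92) / 7.9e-03
J = 1.197e-08 kg/(m^2*s)


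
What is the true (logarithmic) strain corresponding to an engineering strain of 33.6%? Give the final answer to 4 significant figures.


epsilon_true = ln(1 + epsilon_eng)
epsilon_true = ln(1 + 0.336)
epsilon_true = 0.2897


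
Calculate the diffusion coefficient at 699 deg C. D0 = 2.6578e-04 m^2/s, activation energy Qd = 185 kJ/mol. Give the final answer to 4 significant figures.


D = D0 * exp(-Qd / (R*T))
T = 972.15 K
D = 2.6578e-04 * exp(-185e3 / (8.314 * 972.15))
D = 3.047e-14 m^2/s


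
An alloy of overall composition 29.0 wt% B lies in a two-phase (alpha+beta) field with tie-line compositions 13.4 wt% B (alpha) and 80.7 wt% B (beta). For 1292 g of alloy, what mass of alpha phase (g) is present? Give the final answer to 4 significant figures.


f_alpha = (C_beta - C0) / (C_beta - C_alpha)
f_alpha = (80.7 - 29.0) / (80.7 - 13.4) = 0.768202
m_alpha = f_alpha * m_total = 0.768202 * 1292 = 992.5 g


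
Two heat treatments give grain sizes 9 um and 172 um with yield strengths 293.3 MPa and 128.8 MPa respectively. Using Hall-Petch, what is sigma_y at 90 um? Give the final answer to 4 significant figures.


sigma_y = sigma0 + k / sqrt(d)
1/sqrt(d1) = 1/sqrt(9e-06) = 333.333;  1/sqrt(d2) = 76.2493
k = (sigma1 - sigma2) / (1/sqrt(d1) - 1/sqrt(d2)) = (293.3 - 128.8) / (333.333 - 76.2493) = 0.639869 MPa*m^0.5
sigma0 = sigma1 - k/sqrt(d1) = 293.3 - 0.639869*333.333 = 80.0105 MPa
sigma_y(d3) = 80.0105 + 0.639869 / sqrt(9e-05) = 147.5 MPa


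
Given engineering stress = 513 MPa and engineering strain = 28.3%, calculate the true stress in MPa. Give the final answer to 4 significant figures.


sigma_true = sigma_eng * (1 + epsilon_eng)
sigma_true = 513 * (1 + 0.283)
sigma_true = 658.2 MPa


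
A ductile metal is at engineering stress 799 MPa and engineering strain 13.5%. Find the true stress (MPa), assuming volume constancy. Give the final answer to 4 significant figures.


sigma_true = sigma_eng * (1 + epsilon_eng)
sigma_true = 799 * (1 + 0.135)
sigma_true = 906.9 MPa


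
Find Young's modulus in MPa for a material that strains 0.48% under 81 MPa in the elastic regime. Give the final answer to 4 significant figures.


E = sigma / epsilon
epsilon = 0.48% = 4.8e-03
E = 81 / 4.8e-03
E = 16880 MPa


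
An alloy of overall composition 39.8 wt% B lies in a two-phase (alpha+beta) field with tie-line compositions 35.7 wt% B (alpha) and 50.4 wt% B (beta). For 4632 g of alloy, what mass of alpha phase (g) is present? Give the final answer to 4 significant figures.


f_alpha = (C_beta - C0) / (C_beta - C_alpha)
f_alpha = (50.4 - 39.8) / (50.4 - 35.7) = 0.721088
m_alpha = f_alpha * m_total = 0.721088 * 4632 = 3340 g


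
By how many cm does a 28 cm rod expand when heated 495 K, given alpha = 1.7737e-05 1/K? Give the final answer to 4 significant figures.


dL = L0 * alpha * dT
dL = 28 * 1.7737e-05 * 495
dL = 0.2458 cm


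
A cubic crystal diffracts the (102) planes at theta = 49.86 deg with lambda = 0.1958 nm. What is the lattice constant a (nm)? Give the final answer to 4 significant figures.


d = lambda / (2*sin(theta))
d = 0.1958 / (2*sin(49.86 deg))
d = 0.128062 nm
a = d * sqrt(h^2+k^2+l^2) = 0.128062 * sqrt(5)
a = 0.2864 nm


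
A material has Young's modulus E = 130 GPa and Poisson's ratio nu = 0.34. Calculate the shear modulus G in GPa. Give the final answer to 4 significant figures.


G = E / (2*(1+nu))
G = 130 / (2*(1+0.34))
G = 48.51 GPa


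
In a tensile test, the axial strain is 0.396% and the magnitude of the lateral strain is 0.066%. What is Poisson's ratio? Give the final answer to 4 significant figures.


nu = -epsilon_lat / epsilon_axial
Lateral strain is contraction (negative), so using magnitudes:
nu = 0.066 / 0.396
nu = 0.1667


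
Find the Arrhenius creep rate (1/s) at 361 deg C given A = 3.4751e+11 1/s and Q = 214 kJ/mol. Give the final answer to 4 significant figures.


rate = A * exp(-Q / (R*T))
T = 361 + 273.15 = 634.15 K
rate = 3.4751e+11 * exp(-214e3 / (8.314 * 634.15))
rate = 8.189e-07 1/s


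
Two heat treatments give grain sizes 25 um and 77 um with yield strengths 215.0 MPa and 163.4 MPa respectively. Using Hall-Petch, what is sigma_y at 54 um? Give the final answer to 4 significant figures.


sigma_y = sigma0 + k / sqrt(d)
1/sqrt(d1) = 1/sqrt(2.5e-05) = 200;  1/sqrt(d2) = 113.961
k = (sigma1 - sigma2) / (1/sqrt(d1) - 1/sqrt(d2)) = (215.0 - 163.4) / (200 - 113.961) = 0.599725 MPa*m^0.5
sigma0 = sigma1 - k/sqrt(d1) = 215.0 - 0.599725*200 = 95.055 MPa
sigma_y(d3) = 95.055 + 0.599725 / sqrt(5.4e-05) = 176.7 MPa


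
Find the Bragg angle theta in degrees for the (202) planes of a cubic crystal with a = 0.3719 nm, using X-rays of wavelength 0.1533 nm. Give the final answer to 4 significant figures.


d = a / sqrt(h^2+k^2+l^2)
d = 0.3719 / sqrt(8) = 0.131487 nm
lambda = 2*d*sin(theta)  =>  sin(theta) = lambda / (2*d)
sin(theta) = 0.1533 / (2 * 0.131487) = 0.58295
theta = 35.66 deg


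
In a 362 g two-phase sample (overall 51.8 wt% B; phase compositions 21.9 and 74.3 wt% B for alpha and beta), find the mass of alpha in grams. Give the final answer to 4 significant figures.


f_alpha = (C_beta - C0) / (C_beta - C_alpha)
f_alpha = (74.3 - 51.8) / (74.3 - 21.9) = 0.429389
m_alpha = f_alpha * m_total = 0.429389 * 362 = 155.4 g


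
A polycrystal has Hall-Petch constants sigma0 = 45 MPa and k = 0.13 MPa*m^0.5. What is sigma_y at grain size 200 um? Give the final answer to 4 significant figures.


sigma_y = sigma0 + k / sqrt(d)
d = 200 um = 2e-04 m
sigma_y = 45 + 0.13 / sqrt(2e-04)
sigma_y = 54.19 MPa


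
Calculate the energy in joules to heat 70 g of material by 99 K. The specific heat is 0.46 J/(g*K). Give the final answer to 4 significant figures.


Q = m * cp * dT
Q = 70 * 0.46 * 99
Q = 3188 J


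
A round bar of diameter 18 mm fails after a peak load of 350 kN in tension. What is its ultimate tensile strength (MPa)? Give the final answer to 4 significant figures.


A0 = pi*(d/2)^2 = pi*(18/2)^2 = 254.469 mm^2
UTS = F_max / A0 = 350*1000 / 254.469
UTS = 1375 MPa


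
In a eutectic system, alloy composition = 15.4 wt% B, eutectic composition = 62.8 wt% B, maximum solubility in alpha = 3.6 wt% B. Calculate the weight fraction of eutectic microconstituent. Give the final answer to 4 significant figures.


f_primary = (C_e - C0) / (C_e - C_alpha_max)
f_primary = (62.8 - 15.4) / (62.8 - 3.6)
f_primary = 0.800676
f_eutectic = 1 - 0.800676 = 0.1993


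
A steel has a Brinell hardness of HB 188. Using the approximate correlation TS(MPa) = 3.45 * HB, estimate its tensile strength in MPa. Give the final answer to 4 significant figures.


TS (MPa) = 3.45 * HB
TS = 3.45 * 188
TS = 648.6 MPa


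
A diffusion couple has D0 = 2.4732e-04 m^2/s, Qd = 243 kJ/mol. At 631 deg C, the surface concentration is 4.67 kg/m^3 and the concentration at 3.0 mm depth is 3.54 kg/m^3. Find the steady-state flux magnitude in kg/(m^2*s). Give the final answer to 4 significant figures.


Step 1: D = D0 * exp(-Qd/(R*T))
T = 631 + 273.15 = 904.15 K
D = 2.4732e-04 * exp(-243e3 / (8.314 * 904.15)) = 2.26013e-18 m^2/s
Step 2: J = D * (C1 - C2) / dx
J = 2.26013e-18 * (4.67 - 3.54) / 3e-03
J = 8.513e-16 kg/(m^2*s)


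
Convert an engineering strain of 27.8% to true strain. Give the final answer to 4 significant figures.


epsilon_true = ln(1 + epsilon_eng)
epsilon_true = ln(1 + 0.278)
epsilon_true = 0.2453


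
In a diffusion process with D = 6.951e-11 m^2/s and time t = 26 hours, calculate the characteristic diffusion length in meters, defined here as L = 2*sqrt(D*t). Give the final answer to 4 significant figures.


t = 26 hr = 93600 s
Diffusion length = 2*sqrt(D*t)
= 2*sqrt(6.951e-11 * 93600)
= 5.101e-03 m


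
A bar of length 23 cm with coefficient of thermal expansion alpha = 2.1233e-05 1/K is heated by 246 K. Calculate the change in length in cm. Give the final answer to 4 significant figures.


dL = L0 * alpha * dT
dL = 23 * 2.1233e-05 * 246
dL = 0.1201 cm


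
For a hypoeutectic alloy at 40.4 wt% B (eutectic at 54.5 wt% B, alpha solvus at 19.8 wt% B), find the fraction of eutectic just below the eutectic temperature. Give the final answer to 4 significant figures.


f_primary = (C_e - C0) / (C_e - C_alpha_max)
f_primary = (54.5 - 40.4) / (54.5 - 19.8)
f_primary = 0.40634
f_eutectic = 1 - 0.40634 = 0.5937


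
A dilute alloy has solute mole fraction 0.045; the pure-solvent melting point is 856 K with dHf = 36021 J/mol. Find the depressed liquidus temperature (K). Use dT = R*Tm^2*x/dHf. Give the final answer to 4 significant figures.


dT = R*Tm^2*x / dHf
dT = 8.314 * 856^2 * 0.045 / 36021
dT = 7.61052 K
T_new = 856 - 7.61052 = 848.4 K


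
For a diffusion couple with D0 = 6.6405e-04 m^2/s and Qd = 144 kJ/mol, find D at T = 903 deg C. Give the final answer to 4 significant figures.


D = D0 * exp(-Qd / (R*T))
T = 1176.15 K
D = 6.6405e-04 * exp(-144e3 / (8.314 * 1176.15))
D = 2.671e-10 m^2/s


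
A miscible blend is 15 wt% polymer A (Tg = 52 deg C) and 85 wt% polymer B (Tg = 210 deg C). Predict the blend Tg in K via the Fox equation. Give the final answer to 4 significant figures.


1/Tg = w1/Tg1 + w2/Tg2 (in Kelvin)
Tg1 = 325.15 K, Tg2 = 483.15 K
1/Tg = 0.15/325.15 + 0.85/483.15
Tg = 450.3 K


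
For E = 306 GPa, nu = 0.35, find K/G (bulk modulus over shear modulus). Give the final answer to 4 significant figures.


G = E / (2*(1+nu))
G = 306 / (2*(1+0.35)) = 113.333 GPa
K = E / (3*(1-2*nu))
K = 306 / (3*(1-2*0.35)) = 340 GPa
K/G = 340 / 113.333 = 3


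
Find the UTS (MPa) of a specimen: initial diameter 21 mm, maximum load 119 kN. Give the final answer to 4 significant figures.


A0 = pi*(d/2)^2 = pi*(21/2)^2 = 346.361 mm^2
UTS = F_max / A0 = 119*1000 / 346.361
UTS = 343.6 MPa


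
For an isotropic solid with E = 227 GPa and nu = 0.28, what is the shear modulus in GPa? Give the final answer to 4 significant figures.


G = E / (2*(1+nu))
G = 227 / (2*(1+0.28))
G = 88.67 GPa


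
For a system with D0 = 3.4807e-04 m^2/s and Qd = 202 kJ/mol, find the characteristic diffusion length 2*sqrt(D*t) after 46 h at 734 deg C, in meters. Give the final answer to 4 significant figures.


Step 1: D = D0 * exp(-Qd/(R*T))
T = 1007.15 K
D = 3.4807e-04 * exp(-202e3 / (8.314 * 1007.15)) = 1.16091e-14 m^2/s
Step 2: L = 2*sqrt(D*t)
t = 46 h = 165600 s
L = 2*sqrt(1.16091e-14 * 165600) = 8.769e-05 m


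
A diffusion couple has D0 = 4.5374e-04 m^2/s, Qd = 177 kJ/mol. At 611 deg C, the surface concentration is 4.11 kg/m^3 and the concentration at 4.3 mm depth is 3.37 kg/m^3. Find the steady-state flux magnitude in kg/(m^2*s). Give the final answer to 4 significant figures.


Step 1: D = D0 * exp(-Qd/(R*T))
T = 611 + 273.15 = 884.15 K
D = 4.5374e-04 * exp(-177e3 / (8.314 * 884.15)) = 1.58292e-14 m^2/s
Step 2: J = D * (C1 - C2) / dx
J = 1.58292e-14 * (4.11 - 3.37) / 4.3e-03
J = 2.724e-12 kg/(m^2*s)


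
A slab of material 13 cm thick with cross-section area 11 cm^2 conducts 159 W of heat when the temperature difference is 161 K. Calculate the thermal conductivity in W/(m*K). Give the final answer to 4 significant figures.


k = Q*L / (A*dT)
L = 0.13 m, A = 1.1e-03 m^2
k = 159 * 0.13 / (1.1e-03 * 161)
k = 116.7 W/(m*K)


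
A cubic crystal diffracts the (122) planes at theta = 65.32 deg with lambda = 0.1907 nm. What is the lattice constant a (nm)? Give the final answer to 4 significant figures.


d = lambda / (2*sin(theta))
d = 0.1907 / (2*sin(65.32 deg))
d = 0.104935 nm
a = d * sqrt(h^2+k^2+l^2) = 0.104935 * sqrt(9)
a = 0.3148 nm


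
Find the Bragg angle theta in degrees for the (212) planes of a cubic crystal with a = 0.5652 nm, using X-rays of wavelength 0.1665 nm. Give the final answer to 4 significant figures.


d = a / sqrt(h^2+k^2+l^2)
d = 0.5652 / sqrt(9) = 0.1884 nm
lambda = 2*d*sin(theta)  =>  sin(theta) = lambda / (2*d)
sin(theta) = 0.1665 / (2 * 0.1884) = 0.441879
theta = 26.22 deg


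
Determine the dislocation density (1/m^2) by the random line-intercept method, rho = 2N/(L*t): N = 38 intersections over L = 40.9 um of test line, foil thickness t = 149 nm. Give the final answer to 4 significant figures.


rho = 2N / (L * t)
L = 40.9 um = 4.09e-05 m, t = 149 nm = 1.49e-07 m
rho = 2 * 38 / (4.09e-05 * 1.49e-07)
rho = 1.247e+13 1/m^2


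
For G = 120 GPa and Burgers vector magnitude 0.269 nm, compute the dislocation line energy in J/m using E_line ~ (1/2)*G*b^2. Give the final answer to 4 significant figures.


E = G*b^2/2
b = 0.269 nm = 2.69e-10 m
G = 120 GPa = 1.2e+11 Pa
E = 0.5 * 1.2e+11 * (2.69e-10)^2
E = 4.342e-09 J/m


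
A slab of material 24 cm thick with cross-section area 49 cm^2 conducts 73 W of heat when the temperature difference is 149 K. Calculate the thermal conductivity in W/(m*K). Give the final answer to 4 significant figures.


k = Q*L / (A*dT)
L = 0.24 m, A = 4.9e-03 m^2
k = 73 * 0.24 / (4.9e-03 * 149)
k = 24 W/(m*K)


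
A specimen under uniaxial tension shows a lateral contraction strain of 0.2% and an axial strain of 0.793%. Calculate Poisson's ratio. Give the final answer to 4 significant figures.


nu = -epsilon_lat / epsilon_axial
Lateral strain is contraction (negative), so using magnitudes:
nu = 0.2 / 0.793
nu = 0.2522


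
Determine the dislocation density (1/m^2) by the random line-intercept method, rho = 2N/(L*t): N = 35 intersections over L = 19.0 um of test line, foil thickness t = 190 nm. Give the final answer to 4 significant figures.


rho = 2N / (L * t)
L = 19.0 um = 1.9e-05 m, t = 190 nm = 1.9e-07 m
rho = 2 * 35 / (1.9e-05 * 1.9e-07)
rho = 1.939e+13 1/m^2


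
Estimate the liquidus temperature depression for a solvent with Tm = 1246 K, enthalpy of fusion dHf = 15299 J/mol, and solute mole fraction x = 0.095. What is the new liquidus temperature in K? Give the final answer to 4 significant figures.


dT = R*Tm^2*x / dHf
dT = 8.314 * 1246^2 * 0.095 / 15299
dT = 80.1506 K
T_new = 1246 - 80.1506 = 1166 K


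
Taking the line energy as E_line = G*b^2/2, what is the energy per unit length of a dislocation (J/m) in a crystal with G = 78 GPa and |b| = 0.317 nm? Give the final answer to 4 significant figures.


E = G*b^2/2
b = 0.317 nm = 3.17e-10 m
G = 78 GPa = 7.8e+10 Pa
E = 0.5 * 7.8e+10 * (3.17e-10)^2
E = 3.919e-09 J/m


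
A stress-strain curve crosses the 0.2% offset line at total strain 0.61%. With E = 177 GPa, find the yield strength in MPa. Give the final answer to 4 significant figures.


Offset strain = 0.002
Elastic strain at yield = total_strain - offset = 6.1e-03 - 0.002 = 4.1e-03
sigma_y = E * elastic_strain = 177000 * 4.1e-03
sigma_y = 725.7 MPa
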